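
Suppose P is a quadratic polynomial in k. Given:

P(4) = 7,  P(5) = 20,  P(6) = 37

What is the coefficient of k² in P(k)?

Write P(k) = ak² + bk + c; the 3 given values yield a linear system in the 3 coefficients.
Solving, P(k) = 2k² - 5k - 5.
The coefficient of k² is 2.

2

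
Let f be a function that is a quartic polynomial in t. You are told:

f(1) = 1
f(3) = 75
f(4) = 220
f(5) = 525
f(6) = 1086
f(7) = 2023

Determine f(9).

5625

Write f(t) = at^4 + bt³ + ct² + dt + e; the 6 given values yield a linear system in the 5 coefficients.
Solving, f(t) = t^4 - 2t³ + 7t² - 5t.
Then f(9) = 5625.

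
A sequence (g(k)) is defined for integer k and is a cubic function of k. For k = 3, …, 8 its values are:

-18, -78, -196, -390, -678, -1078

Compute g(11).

-3130

Write g(k) = ak³ + bk² + ck + d; the 6 given values yield a linear system in the 4 coefficients.
Solving, g(k) = -3k³ + 7k² + 2k - 6.
Then g(11) = -3130.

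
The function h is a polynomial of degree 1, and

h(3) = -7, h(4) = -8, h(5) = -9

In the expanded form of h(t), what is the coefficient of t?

Write h(t) = at + b; the 3 given values yield a linear system in the 2 coefficients.
Solving, h(t) = -t - 4.
The coefficient of t is -1.

-1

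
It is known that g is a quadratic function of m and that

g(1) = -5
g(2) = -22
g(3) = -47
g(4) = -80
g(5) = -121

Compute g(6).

First differences: -17, -25, -33, -41. Second differences: -8, -8, -8.
Level-2 differences are constant, so g has degree 2.
Fitting a degree-2 polynomial gives g(m) = -4m² - 5m + 4.
Then g(6) = -170.

-170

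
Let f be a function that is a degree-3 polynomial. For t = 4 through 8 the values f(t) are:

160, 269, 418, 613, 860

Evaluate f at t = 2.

Write f(t) = at³ + bt² + ct + d; the 5 given values yield a linear system in the 4 coefficients.
Solving, f(t) = t³ + 5t² + 3t + 4.
Then f(2) = 38.

38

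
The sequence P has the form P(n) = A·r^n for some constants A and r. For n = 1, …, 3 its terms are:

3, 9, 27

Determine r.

3

Consecutive ratio: 9/3 = 3, and 27/9 = 3, so r = 3.
Then A·3^1 = 3 gives A = 1, and P(n) = 1·3^n.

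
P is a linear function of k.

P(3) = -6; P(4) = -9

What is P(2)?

Write P(k) = ak + b; the 2 given values yield a linear system in the 2 coefficients.
Solving, P(k) = -3k + 3.
Then P(2) = -3.

-3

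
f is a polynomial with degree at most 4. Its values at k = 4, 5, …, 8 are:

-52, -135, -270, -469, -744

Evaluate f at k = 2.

6

Write f(k) = ak^4 + bk³ + ck² + dk + e; the 5 given values yield a linear system in the 5 coefficients.
Solving, the leading coefficient vanishes, and f(k) = -2k³ + 4k² + 3k.
Then f(2) = 6.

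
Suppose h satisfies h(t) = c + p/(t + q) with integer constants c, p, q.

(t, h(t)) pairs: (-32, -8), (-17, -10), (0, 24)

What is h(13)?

-2

(h(t) − c)(t + q) = p for each data point; the three points give a linear system in c and q, then p follows.
Solving: c = -6, q = 2, p = 60, so h(t) = -6 + 60/(t + 2).
Then h(13) = -6 + 60/15 = -2.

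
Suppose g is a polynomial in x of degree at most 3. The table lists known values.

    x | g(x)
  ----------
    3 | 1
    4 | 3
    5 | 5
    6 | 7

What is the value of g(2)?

-1

First differences: 2, 2, 2.
Level-1 differences are constant, so g has degree 1.
Fitting a degree-1 polynomial gives g(x) = 2x - 5.
Then g(2) = -1.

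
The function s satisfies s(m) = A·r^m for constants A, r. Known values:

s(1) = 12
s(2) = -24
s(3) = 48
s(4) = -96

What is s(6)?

Consecutive ratio: -24/12 = -2, and 48/(-24) = -2, so r = -2.
Then A·(-2)^1 = 12 gives A = -6, and s(m) = -6·(-2)^m.
s(6) = -6·(-2)^6 = -384.

-384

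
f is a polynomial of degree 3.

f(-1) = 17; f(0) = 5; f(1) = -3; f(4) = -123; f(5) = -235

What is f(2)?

-19

Write f(x) = ax³ + bx² + cx + d; the 5 given values yield a linear system in the 4 coefficients.
Solving, f(x) = -2x³ + 2x² - 8x + 5.
Then f(2) = -19.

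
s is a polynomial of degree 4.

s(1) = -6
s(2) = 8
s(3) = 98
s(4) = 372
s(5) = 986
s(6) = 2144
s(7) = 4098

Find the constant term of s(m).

First differences: 14, 90, 274, 614, 1158, 1954. Second differences: 76, 184, 340, 544, 796. Third differences: 108, 156, 204, 252. Fourth differences: 48, 48, 48.
Level-4 differences are constant, so s has degree 4.
Fitting a degree-4 polynomial gives s(m) = 2m^4 - 2m³ - 2m - 4.
The constant term is s(0) = -4.

-4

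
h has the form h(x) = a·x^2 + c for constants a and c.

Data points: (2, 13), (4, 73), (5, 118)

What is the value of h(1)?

-2

From h(2) = 13 and h(4) = 73: 4a + c = 13 and 16a + c = 73.
Subtracting: 12a = 60, so a = 5; then c = 13 − 5·4 = -7.
So h(x) = 5x² − 7, and h(1) = -2.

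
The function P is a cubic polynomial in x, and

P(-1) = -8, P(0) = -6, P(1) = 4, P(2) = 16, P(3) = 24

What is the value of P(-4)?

94

Write P(x) = ax³ + bx² + cx + d; the 5 given values yield a linear system in the 4 coefficients.
Solving, P(x) = -x³ + 4x² + 7x - 6.
Then P(-4) = 94.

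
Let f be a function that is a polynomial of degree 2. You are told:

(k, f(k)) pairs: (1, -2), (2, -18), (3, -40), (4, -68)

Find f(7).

Write f(k) = ak² + bk + c; the 4 given values yield a linear system in the 3 coefficients.
Solving, f(k) = -3k² - 7k + 8.
Then f(7) = -188.

-188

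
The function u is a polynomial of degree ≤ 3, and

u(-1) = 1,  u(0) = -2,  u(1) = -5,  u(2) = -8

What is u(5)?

First differences: -3, -3, -3.
Level-1 differences are constant, so u has degree 1.
Fitting a degree-1 polynomial gives u(k) = -3k - 2.
Then u(5) = -17.

-17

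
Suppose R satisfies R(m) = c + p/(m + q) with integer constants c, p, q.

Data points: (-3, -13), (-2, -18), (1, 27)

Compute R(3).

(R(m) − c)(m + q) = p for each data point; the three points give a linear system in c and q, then p follows.
Solving: c = -3, q = 0, p = 30, so R(m) = -3 + 30/(m + 0).
Then R(3) = -3 + 30/3 = 7.

7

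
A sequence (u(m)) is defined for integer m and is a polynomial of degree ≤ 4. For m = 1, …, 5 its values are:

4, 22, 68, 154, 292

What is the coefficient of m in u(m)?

-2

First differences: 18, 46, 86, 138. Second differences: 28, 40, 52. Third differences: 12, 12.
Level-3 differences are constant, so u has degree 3.
Fitting a degree-3 polynomial gives u(m) = 2m³ + 2m² - 2m + 2.
The coefficient of m is -2.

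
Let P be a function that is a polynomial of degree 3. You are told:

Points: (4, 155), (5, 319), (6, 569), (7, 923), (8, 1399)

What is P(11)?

First differences: 164, 250, 354, 476. Second differences: 86, 104, 122. Third differences: 18, 18.
Level-3 differences are constant, so P has degree 3.
Fitting a degree-3 polynomial gives P(n) = 3n³ - 2n² - n - 1.
Then P(11) = 3739.

3739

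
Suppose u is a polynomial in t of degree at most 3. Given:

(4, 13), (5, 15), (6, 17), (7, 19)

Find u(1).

7

First differences: 2, 2, 2.
Level-1 differences are constant, so u has degree 1.
Fitting a degree-1 polynomial gives u(t) = 2t + 5.
Then u(1) = 7.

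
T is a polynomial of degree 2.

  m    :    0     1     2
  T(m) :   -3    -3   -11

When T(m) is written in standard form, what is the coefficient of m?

Write T(m) = am² + bm + c; the 3 given values yield a linear system in the 3 coefficients.
Solving, T(m) = -4m² + 4m - 3.
The coefficient of m is 4.

4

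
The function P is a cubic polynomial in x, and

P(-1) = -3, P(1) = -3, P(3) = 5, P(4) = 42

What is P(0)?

Write P(x) = ax³ + bx² + cx + d; the 4 given values yield a linear system in the 4 coefficients.
Solving, P(x) = 2x³ - 5x² - 2x + 2.
The constant term is P(0) = 2.

2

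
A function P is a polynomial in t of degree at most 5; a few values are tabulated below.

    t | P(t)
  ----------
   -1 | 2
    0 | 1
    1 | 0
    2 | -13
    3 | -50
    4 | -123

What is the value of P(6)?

-425

First differences: -1, -1, -13, -37, -73. Second differences: 0, -12, -24, -36. Third differences: -12, -12, -12.
Level-3 differences are constant, so P has degree 3.
Fitting a degree-3 polynomial gives P(t) = -2t³ + t + 1.
Then P(6) = -425.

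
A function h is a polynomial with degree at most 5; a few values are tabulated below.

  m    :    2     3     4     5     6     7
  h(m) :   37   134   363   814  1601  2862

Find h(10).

11229

Write h(m) = am^5 + bm^4 + cm³ + dm² + em + p; the 6 given values yield a linear system in the 6 coefficients.
Solving, the leading coefficient vanishes, and h(m) = m^4 + m³ + 2m² + 3m - 1.
Then h(10) = 11229.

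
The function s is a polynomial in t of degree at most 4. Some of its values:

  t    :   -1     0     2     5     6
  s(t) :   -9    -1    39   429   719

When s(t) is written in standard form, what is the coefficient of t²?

Write s(t) = at^4 + bt³ + ct² + dt + e; the 5 given values yield a linear system in the 5 coefficients.
Solving, the leading coefficient vanishes, and s(t) = 3t³ + t² + 6t - 1.
The coefficient of t² is 1.

1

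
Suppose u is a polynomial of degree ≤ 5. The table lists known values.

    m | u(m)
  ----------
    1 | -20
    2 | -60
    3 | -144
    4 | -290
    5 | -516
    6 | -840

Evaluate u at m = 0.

-6

Write u(m) = am^5 + bm^4 + cm³ + dm² + em + p; the 6 given values yield a linear system in the 6 coefficients.
Solving, the top 2 coefficients vanish, and u(m) = -3m³ - 4m² - 7m - 6.
Then u(0) = -6.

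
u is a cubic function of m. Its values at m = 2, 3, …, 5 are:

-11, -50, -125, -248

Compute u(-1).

10

Write u(m) = am³ + bm² + cm + d; the 4 given values yield a linear system in the 4 coefficients.
Solving, u(m) = -2m³ - m + 7.
Then u(-1) = 10.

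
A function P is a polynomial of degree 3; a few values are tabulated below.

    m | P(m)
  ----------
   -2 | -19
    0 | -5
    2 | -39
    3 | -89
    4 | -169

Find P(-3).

-29

Write P(m) = am³ + bm² + cm + d; the 5 given values yield a linear system in the 4 coefficients.
Solving, P(m) = -m³ - 6m² - m - 5.
Then P(-3) = -29.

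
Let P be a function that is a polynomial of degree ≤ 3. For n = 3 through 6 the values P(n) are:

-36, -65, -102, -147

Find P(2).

First differences: -29, -37, -45. Second differences: -8, -8.
Level-2 differences are constant, so P has degree 2.
Fitting a degree-2 polynomial gives P(n) = -4n² - n + 3.
Then P(2) = -15.

-15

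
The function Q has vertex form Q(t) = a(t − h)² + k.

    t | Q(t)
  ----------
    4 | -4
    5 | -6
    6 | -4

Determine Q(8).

First differences -2, 2; second difference 4 = 2a, so a = 2.
Expanding, the t-coefficient is −2ah = -4h; matching it to the data gives h = 5, and then k = -6.
So Q(t) = 2(t − 5)² − 6.
Q(8) = 2·3² − 6 = 12.

12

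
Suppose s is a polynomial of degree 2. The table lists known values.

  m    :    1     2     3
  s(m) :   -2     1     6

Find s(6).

Write s(m) = am² + bm + c; the 3 given values yield a linear system in the 3 coefficients.
Solving, s(m) = m² - 3.
Then s(6) = 33.

33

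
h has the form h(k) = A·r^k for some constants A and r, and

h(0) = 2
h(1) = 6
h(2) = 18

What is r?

Consecutive ratio: 6/2 = 3, and 18/6 = 3, so r = 3.
Then A·3^0 = 2 gives A = 2, and h(k) = 2·3^k.

3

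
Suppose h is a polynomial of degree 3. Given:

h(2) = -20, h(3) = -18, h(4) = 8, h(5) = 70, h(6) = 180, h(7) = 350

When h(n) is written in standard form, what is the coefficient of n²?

-6

Write h(n) = an³ + bn² + cn + d; the 6 given values yield a linear system in the 4 coefficients.
Solving, h(n) = 2n³ - 6n² - 6n.
The coefficient of n² is -6.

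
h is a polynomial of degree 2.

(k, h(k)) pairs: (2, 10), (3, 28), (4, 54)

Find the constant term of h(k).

Write h(k) = ak² + bk + c; the 3 given values yield a linear system in the 3 coefficients.
Solving, h(k) = 4k² - 2k - 2.
The constant term is h(0) = -2.

-2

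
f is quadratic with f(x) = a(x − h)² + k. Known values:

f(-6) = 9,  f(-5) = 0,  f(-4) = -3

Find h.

First differences -9, -3; second difference 6 = 2a, so a = 3.
Expanding, the x-coefficient is −2ah = -6h; matching it to the data gives h = -4, and then k = -3.
So f(x) = 3(x + 4)² − 3.
Hence h = -4.

-4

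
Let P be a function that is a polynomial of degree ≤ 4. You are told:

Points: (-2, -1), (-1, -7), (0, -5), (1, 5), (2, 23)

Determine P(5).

125

First differences: -6, 2, 10, 18. Second differences: 8, 8, 8.
Level-2 differences are constant, so P has degree 2.
Fitting a degree-2 polynomial gives P(t) = 4t² + 6t - 5.
Then P(5) = 125.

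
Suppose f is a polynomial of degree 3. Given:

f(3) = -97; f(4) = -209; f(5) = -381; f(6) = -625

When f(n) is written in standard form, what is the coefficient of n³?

-2

Write f(n) = an³ + bn² + cn + d; the 4 given values yield a linear system in the 4 coefficients.
Solving, f(n) = -2n³ - 6n² + 4n - 1.
The coefficient of n³ is -2.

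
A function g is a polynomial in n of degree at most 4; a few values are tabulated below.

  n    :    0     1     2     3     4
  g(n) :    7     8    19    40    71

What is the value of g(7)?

224

First differences: 1, 11, 21, 31. Second differences: 10, 10, 10.
Level-2 differences are constant, so g has degree 2.
Fitting a degree-2 polynomial gives g(n) = 5n² - 4n + 7.
Then g(7) = 224.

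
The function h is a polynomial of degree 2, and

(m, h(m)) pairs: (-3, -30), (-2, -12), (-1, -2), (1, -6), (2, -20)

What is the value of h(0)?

Write h(m) = am² + bm + c; the 5 given values yield a linear system in the 3 coefficients.
Solving, h(m) = -4m² - 2m.
Then h(0) = 0.

0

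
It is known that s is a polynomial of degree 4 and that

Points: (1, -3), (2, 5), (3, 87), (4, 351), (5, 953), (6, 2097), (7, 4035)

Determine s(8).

First differences: 8, 82, 264, 602, 1144, 1938. Second differences: 74, 182, 338, 542, 794. Third differences: 108, 156, 204, 252. Fourth differences: 48, 48, 48.
Level-4 differences are constant, so s has degree 4.
Fitting a degree-4 polynomial gives s(n) = 2n^4 - 2n³ - n² - 5n + 3.
Then s(8) = 7067.

7067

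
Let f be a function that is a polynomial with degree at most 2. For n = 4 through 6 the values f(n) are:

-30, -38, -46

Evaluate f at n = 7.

Write f(n) = an² + bn + c; the 3 given values yield a linear system in the 3 coefficients.
Solving, the leading coefficient vanishes, and f(n) = -8n + 2.
Then f(7) = -54.

-54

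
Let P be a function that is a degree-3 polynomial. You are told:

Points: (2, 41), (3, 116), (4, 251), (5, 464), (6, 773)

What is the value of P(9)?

Write P(x) = ax³ + bx² + cx + d; the 5 given values yield a linear system in the 4 coefficients.
Solving, P(x) = 3x³ + 3x² + 3x - 1.
Then P(9) = 2456.

2456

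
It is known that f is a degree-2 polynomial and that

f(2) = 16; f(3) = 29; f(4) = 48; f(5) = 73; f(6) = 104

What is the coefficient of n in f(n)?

First differences: 13, 19, 25, 31. Second differences: 6, 6, 6.
Level-2 differences are constant, so f has degree 2.
Fitting a degree-2 polynomial gives f(n) = 3n² - 2n + 8.
The coefficient of n is -2.

-2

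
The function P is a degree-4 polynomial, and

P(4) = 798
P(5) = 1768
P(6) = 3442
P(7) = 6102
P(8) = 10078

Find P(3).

298

Write P(k) = ak^4 + bk³ + ck² + dk + e; the 5 given values yield a linear system in the 5 coefficients.
Solving, P(k) = 2k^4 + 3k³ + 5k² + 4k - 2.
Then P(3) = 298.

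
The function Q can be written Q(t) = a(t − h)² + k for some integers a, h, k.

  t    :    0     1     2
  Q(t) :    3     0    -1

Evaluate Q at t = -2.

First differences -3, -1; second difference 2 = 2a, so a = 1.
Expanding, the t-coefficient is −2ah = -2h; matching it to the data gives h = 2, and then k = -1.
So Q(t) = 1(t − 2)² − 1.
Q(-2) = 1·(-4)² − 1 = 15.

15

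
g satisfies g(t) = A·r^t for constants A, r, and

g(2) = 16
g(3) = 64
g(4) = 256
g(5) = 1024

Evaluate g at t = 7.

Consecutive ratio: 64/16 = 4, and 256/64 = 4, so r = 4.
Then A·4^2 = 16 gives A = 1, and g(t) = 1·4^t.
g(7) = 1·4^7 = 16384.

16384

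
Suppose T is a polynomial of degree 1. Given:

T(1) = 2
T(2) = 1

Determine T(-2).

5

Write T(k) = ak + b; the 2 given values yield a linear system in the 2 coefficients.
Solving, T(k) = -k + 3.
Then T(-2) = 5.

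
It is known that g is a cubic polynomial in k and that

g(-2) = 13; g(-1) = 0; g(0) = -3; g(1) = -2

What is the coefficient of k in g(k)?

Write g(k) = ak³ + bk² + ck + d; the 4 given values yield a linear system in the 4 coefficients.
Solving, g(k) = -k³ + 2k² - 3.
The coefficient of k is 0.

0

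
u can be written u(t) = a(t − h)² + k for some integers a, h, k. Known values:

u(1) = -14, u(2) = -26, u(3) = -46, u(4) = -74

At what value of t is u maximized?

0

First differences -12, -20, -28; second difference -8 = 2a, so a = -4.
Expanding, the t-coefficient is −2ah = 8h; matching it to the data gives h = 0, and then k = -10.
So u(t) = -4(t + 0)² − 10.
Hence h = 0.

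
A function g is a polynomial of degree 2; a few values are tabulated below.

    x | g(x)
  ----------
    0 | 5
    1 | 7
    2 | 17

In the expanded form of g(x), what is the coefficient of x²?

Write g(x) = ax² + bx + c; the 3 given values yield a linear system in the 3 coefficients.
Solving, g(x) = 4x² - 2x + 5.
The coefficient of x² is 4.

4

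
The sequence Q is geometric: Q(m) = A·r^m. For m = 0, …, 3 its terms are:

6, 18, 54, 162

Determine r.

3

Consecutive ratio: 18/6 = 3, and 54/18 = 3, so r = 3.
Then A·3^0 = 6 gives A = 6, and Q(m) = 6·3^m.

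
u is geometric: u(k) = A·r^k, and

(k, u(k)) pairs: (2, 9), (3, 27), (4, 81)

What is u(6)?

Consecutive ratio: 27/9 = 3, and 81/27 = 3, so r = 3.
Then A·3^2 = 9 gives A = 1, and u(k) = 1·3^k.
u(6) = 1·3^6 = 729.

729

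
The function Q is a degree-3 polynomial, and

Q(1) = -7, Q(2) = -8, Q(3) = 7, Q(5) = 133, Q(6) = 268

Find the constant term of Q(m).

-2

Write Q(m) = am³ + bm² + cm + d; the 5 given values yield a linear system in the 4 coefficients.
Solving, Q(m) = 2m³ - 4m² - 3m - 2.
The constant term is Q(0) = -2.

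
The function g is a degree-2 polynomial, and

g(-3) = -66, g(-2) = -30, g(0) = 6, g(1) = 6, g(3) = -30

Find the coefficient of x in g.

Write g(x) = ax² + bx + c; the 5 given values yield a linear system in the 3 coefficients.
Solving, g(x) = -6x² + 6x + 6.
The coefficient of x is 6.

6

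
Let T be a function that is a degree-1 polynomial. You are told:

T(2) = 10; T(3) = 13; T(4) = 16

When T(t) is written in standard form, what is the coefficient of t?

Write T(t) = at + b; the 3 given values yield a linear system in the 2 coefficients.
Solving, T(t) = 3t + 4.
The coefficient of t is 3.

3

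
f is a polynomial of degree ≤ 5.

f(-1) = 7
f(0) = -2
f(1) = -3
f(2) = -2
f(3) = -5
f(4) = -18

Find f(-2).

30

First differences: -9, -1, 1, -3, -13. Second differences: 8, 2, -4, -10. Third differences: -6, -6, -6.
Level-3 differences are constant, so f has degree 3.
Fitting a degree-3 polynomial gives f(x) = -x³ + 4x² - 4x - 2.
Then f(-2) = 30.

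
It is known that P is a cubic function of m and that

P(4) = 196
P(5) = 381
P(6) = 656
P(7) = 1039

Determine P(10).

3016

Write P(m) = am³ + bm² + cm + d; the 4 given values yield a linear system in the 4 coefficients.
Solving, P(m) = 3m³ + 2m - 4.
Then P(10) = 3016.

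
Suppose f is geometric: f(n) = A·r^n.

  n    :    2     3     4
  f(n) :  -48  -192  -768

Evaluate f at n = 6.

-12288

Consecutive ratio: -192/(-48) = 4, and -768/(-192) = 4, so r = 4.
Then A·4^2 = -48 gives A = -3, and f(n) = -3·4^n.
f(6) = -3·4^6 = -12288.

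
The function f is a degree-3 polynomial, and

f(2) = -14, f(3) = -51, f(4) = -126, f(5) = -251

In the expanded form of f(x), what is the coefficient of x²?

Write f(x) = ax³ + bx² + cx + d; the 4 given values yield a linear system in the 4 coefficients.
Solving, f(x) = -2x³ - x² + 6x - 6.
The coefficient of x² is -1.

-1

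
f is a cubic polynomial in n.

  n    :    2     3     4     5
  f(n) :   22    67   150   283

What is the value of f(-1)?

-5

Write f(n) = an³ + bn² + cn + d; the 4 given values yield a linear system in the 4 coefficients.
Solving, f(n) = 2n³ + n² + 2n - 2.
Then f(-1) = -5.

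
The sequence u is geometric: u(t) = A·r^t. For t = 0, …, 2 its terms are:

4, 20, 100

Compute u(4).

2500

Consecutive ratio: 20/4 = 5, and 100/20 = 5, so r = 5.
Then A·5^0 = 4 gives A = 4, and u(t) = 4·5^t.
u(4) = 4·5^4 = 2500.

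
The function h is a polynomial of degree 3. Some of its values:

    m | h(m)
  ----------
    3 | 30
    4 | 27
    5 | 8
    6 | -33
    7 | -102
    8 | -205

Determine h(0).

Write h(m) = am³ + bm² + cm + d; the 6 given values yield a linear system in the 4 coefficients.
Solving, h(m) = -m³ + 4m² + 6m + 3.
Then h(0) = 3.

3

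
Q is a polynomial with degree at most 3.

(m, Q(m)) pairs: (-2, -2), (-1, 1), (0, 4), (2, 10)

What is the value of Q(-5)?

-11

Write Q(m) = am³ + bm² + cm + d; the 4 given values yield a linear system in the 4 coefficients.
Solving, the top 2 coefficients vanish, and Q(m) = 3m + 4.
Then Q(-5) = -11.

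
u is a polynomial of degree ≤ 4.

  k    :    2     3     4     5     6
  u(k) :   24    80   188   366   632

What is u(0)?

-4

First differences: 56, 108, 178, 266. Second differences: 52, 70, 88. Third differences: 18, 18.
Level-3 differences are constant, so u has degree 3.
Fitting a degree-3 polynomial gives u(k) = 3k³ - k² + 4k - 4.
Then u(0) = -4.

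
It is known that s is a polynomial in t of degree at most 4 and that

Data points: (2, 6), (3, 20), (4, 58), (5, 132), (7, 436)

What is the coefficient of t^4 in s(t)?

0

Write s(t) = at^4 + bt³ + ct² + dt + e; the 5 given values yield a linear system in the 5 coefficients.
Solving, the leading coefficient vanishes, and s(t) = 2t³ - 6t² + 6t + 2.
The coefficient of t^4 is 0.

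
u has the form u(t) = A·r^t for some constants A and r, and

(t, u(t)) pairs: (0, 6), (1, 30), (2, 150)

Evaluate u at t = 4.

3750

Consecutive ratio: 30/6 = 5, and 150/30 = 5, so r = 5.
Then A·5^0 = 6 gives A = 6, and u(t) = 6·5^t.
u(4) = 6·5^4 = 3750.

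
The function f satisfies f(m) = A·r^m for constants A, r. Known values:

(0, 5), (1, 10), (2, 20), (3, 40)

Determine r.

Consecutive ratio: 10/5 = 2, and 20/10 = 2, so r = 2.
Then A·2^0 = 5 gives A = 5, and f(m) = 5·2^m.

2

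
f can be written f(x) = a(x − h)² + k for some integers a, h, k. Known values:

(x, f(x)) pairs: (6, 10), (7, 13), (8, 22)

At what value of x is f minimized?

First differences 3, 9; second difference 6 = 2a, so a = 3.
Expanding, the x-coefficient is −2ah = -6h; matching it to the data gives h = 6, and then k = 10.
So f(x) = 3(x − 6)² + 10.
Hence h = 6.

6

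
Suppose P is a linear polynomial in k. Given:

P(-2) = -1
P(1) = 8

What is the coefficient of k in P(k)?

3

Write P(k) = ak + b; the 2 given values yield a linear system in the 2 coefficients.
Solving, P(k) = 3k + 5.
The coefficient of k is 3.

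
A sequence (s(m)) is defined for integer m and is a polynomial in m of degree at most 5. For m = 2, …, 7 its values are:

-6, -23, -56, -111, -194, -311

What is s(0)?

First differences: -17, -33, -55, -83, -117. Second differences: -16, -22, -28, -34. Third differences: -6, -6, -6.
Level-3 differences are constant, so s has degree 3.
Fitting a degree-3 polynomial gives s(m) = -m³ + m² - 3m + 4.
The constant term is s(0) = 4.

4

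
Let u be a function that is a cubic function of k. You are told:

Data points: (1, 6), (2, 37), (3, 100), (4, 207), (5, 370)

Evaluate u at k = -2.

-15

First differences: 31, 63, 107, 163. Second differences: 32, 44, 56. Third differences: 12, 12.
Level-3 differences are constant, so u has degree 3.
Fitting a degree-3 polynomial gives u(k) = 2k³ + 4k² + 5k - 5.
Then u(-2) = -15.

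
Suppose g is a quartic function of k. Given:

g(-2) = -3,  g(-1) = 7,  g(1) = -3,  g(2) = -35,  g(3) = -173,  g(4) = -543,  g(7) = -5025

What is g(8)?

Write g(k) = ak^4 + bk³ + ck² + dk + e; the 7 given values yield a linear system in the 5 coefficients.
Solving, g(k) = -2k^4 - k³ + 3k² - 4k + 1.
Then g(8) = -8543.

-8543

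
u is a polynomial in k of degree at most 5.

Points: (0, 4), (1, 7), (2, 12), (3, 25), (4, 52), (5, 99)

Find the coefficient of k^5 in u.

0

Write u(k) = ak^5 + bk^4 + ck³ + dk² + ek + p; the 6 given values yield a linear system in the 6 coefficients.
Solving, the top 2 coefficients vanish, and u(k) = k³ - 2k² + 4k + 4.
The coefficient of k^5 is 0.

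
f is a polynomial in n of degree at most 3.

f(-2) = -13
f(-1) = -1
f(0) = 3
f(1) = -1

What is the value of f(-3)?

-33

First differences: 12, 4, -4. Second differences: -8, -8.
Level-2 differences are constant, so f has degree 2.
Fitting a degree-2 polynomial gives f(n) = -4n² + 3.
Then f(-3) = -33.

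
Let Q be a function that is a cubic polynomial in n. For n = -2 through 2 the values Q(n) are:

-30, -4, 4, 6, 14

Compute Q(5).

194

First differences: 26, 8, 2, 8. Second differences: -18, -6, 6. Third differences: 12, 12.
Level-3 differences are constant, so Q has degree 3.
Fitting a degree-3 polynomial gives Q(n) = 2n³ - 3n² + 3n + 4.
Then Q(5) = 194.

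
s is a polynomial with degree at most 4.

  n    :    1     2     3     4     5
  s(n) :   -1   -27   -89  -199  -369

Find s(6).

-611

First differences: -26, -62, -110, -170. Second differences: -36, -48, -60. Third differences: -12, -12.
Level-3 differences are constant, so s has degree 3.
Fitting a degree-3 polynomial gives s(n) = -2n³ - 6n² + 6n + 1.
Then s(6) = -611.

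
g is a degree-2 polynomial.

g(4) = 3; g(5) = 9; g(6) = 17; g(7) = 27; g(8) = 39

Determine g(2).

-3

First differences: 6, 8, 10, 12. Second differences: 2, 2, 2.
Level-2 differences are constant, so g has degree 2.
Fitting a degree-2 polynomial gives g(n) = n² - 3n - 1.
Then g(2) = -3.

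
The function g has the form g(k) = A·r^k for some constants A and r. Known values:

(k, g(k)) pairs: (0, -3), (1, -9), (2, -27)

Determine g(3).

-81

Consecutive ratio: -9/(-3) = 3, and -27/(-9) = 3, so r = 3.
Then A·3^0 = -3 gives A = -3, and g(k) = -3·3^k.
g(3) = -3·3^3 = -81.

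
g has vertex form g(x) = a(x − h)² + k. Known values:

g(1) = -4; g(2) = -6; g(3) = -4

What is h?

First differences -2, 2; second difference 4 = 2a, so a = 2.
Expanding, the x-coefficient is −2ah = -4h; matching it to the data gives h = 2, and then k = -6.
So g(x) = 2(x − 2)² − 6.
Hence h = 2.

2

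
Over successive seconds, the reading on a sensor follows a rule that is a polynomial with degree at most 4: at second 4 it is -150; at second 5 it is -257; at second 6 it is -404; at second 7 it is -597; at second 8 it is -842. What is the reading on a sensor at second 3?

-77

Write the value at t as T(t).
Write T(t) = at^4 + bt³ + ct² + dt + e; the 5 given values yield a linear system in the 5 coefficients.
Solving, the leading coefficient vanishes, and T(t) = -t³ - 5t² - t - 2.
Then T(3) = -77.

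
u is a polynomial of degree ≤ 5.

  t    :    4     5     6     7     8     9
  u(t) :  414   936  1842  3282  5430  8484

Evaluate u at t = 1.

First differences: 522, 906, 1440, 2148, 3054. Second differences: 384, 534, 708, 906. Third differences: 150, 174, 198. Fourth differences: 24, 24.
Level-4 differences are constant, so u has degree 4.
Fitting a degree-4 polynomial gives u(t) = t^4 + 3t³ - 4t² + 6t + 6.
Then u(1) = 12.

12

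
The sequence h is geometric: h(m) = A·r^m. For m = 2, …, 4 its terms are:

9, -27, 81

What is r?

Consecutive ratio: -27/9 = -3, and 81/(-27) = -3, so r = -3.
Then A·(-3)^2 = 9 gives A = 1, and h(m) = 1·(-3)^m.

-3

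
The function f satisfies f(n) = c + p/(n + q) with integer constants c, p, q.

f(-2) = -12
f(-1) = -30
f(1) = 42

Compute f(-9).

2

(f(n) − c)(n + q) = p for each data point; the three points give a linear system in c and q, then p follows.
Solving: c = 6, q = 0, p = 36, so f(n) = 6 + 36/(n + 0).
Then f(-9) = 6 + 36/(-9) = 2.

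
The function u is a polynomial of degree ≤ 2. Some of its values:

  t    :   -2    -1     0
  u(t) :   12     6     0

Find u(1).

-6

First differences: -6, -6.
Level-1 differences are constant, so u has degree 1.
Fitting a degree-1 polynomial gives u(t) = -6t.
Then u(1) = -6.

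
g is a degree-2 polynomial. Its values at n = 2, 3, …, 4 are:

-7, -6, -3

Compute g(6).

Write g(n) = an² + bn + c; the 3 given values yield a linear system in the 3 coefficients.
Solving, g(n) = n² - 4n - 3.
Then g(6) = 9.

9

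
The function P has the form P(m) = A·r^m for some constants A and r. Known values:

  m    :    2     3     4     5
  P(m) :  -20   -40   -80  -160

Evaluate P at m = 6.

Consecutive ratio: -40/(-20) = 2, and -80/(-40) = 2, so r = 2.
Then A·2^2 = -20 gives A = -5, and P(m) = -5·2^m.
P(6) = -5·2^6 = -320.

-320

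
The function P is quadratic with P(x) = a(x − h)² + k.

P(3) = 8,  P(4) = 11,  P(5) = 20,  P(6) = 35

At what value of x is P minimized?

First differences 3, 9, 15; second difference 6 = 2a, so a = 3.
Expanding, the x-coefficient is −2ah = -6h; matching it to the data gives h = 3, and then k = 8.
So P(x) = 3(x − 3)² + 8.
Hence h = 3.

3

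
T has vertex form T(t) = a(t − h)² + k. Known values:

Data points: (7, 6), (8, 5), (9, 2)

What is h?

First differences -1, -3; second difference -2 = 2a, so a = -1.
Expanding, the t-coefficient is −2ah = 2h; matching it to the data gives h = 7, and then k = 6.
So T(t) = -1(t − 7)² + 6.
Hence h = 7.

7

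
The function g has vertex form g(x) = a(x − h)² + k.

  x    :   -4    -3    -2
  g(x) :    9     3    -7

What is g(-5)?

First differences -6, -10; second difference -4 = 2a, so a = -2.
Expanding, the x-coefficient is −2ah = 4h; matching it to the data gives h = -5, and then k = 11.
So g(x) = -2(x + 5)² + 11.
g(-5) = -2·0² + 11 = 11.

11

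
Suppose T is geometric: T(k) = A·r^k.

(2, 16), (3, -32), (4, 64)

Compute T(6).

256

Consecutive ratio: -32/16 = -2, and 64/(-32) = -2, so r = -2.
Then A·(-2)^2 = 16 gives A = 4, and T(k) = 4·(-2)^k.
T(6) = 4·(-2)^6 = 256.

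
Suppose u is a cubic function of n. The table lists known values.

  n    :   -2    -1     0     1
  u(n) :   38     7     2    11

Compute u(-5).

407

Write u(n) = an³ + bn² + cn + d; the 4 given values yield a linear system in the 4 coefficients.
Solving, u(n) = -2n³ + 7n² + 4n + 2.
Then u(-5) = 407.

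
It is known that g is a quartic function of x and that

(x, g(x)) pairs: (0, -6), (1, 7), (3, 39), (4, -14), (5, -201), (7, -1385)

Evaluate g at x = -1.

Write g(x) = ax^4 + bx³ + cx² + dx + e; the 6 given values yield a linear system in the 5 coefficients.
Solving, g(x) = -x^4 + 2x³ + 6x² + 6x - 6.
Then g(-1) = -9.

-9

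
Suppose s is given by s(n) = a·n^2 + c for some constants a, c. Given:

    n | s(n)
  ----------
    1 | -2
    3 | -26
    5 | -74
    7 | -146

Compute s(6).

From s(1) = -2 and s(3) = -26: 1a + c = -2 and 9a + c = -26.
Subtracting: 8a = -24, so a = -3; then c = -2 − (-3)·1 = 1.
So s(n) = -3n² + 1, and s(6) = -107.

-107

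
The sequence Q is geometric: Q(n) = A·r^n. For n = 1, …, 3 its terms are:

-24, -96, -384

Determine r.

Consecutive ratio: -96/(-24) = 4, and -384/(-96) = 4, so r = 4.
Then A·4^1 = -24 gives A = -6, and Q(n) = -6·4^n.

4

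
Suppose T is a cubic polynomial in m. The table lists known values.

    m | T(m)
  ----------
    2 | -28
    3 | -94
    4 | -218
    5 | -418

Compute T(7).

Write T(m) = am³ + bm² + cm + d; the 4 given values yield a linear system in the 4 coefficients.
Solving, T(m) = -3m³ - 2m² + m + 2.
Then T(7) = -1118.

-1118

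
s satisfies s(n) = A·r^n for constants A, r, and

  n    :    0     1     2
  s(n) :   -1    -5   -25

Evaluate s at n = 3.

Consecutive ratio: -5/(-1) = 5, and -25/(-5) = 5, so r = 5.
Then A·5^0 = -1 gives A = -1, and s(n) = -1·5^n.
s(3) = -1·5^3 = -125.

-125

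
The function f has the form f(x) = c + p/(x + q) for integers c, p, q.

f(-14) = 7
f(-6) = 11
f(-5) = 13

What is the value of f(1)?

(f(x) − c)(x + q) = p for each data point; the three points give a linear system in c and q, then p follows.
Solving: c = 5, q = 2, p = -24, so f(x) = 5 − 24/(x + 2).
Then f(1) = 5 − 24/3 = -3.

-3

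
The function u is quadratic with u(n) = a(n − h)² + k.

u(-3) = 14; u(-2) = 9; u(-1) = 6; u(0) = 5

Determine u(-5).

First differences -5, -3, -1; second difference 2 = 2a, so a = 1.
Expanding, the n-coefficient is −2ah = -2h; matching it to the data gives h = 0, and then k = 5.
So u(n) = 1(n + 0)² + 5.
u(-5) = 1·(-5)² + 5 = 30.

30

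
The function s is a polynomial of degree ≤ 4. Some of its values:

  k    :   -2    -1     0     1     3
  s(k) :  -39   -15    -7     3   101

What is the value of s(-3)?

Write s(k) = ak^4 + bk³ + ck² + dk + e; the 5 given values yield a linear system in the 5 coefficients.
Solving, the leading coefficient vanishes, and s(k) = 3k³ + k² + 6k - 7.
Then s(-3) = -97.

-97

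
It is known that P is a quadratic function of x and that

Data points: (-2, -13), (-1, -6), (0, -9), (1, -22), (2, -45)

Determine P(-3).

-30

First differences: 7, -3, -13, -23. Second differences: -10, -10, -10.
Level-2 differences are constant, so P has degree 2.
Fitting a degree-2 polynomial gives P(x) = -5x² - 8x - 9.
Then P(-3) = -30.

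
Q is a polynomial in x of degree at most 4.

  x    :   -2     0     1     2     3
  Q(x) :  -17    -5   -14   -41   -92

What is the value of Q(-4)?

Write Q(x) = ax^4 + bx³ + cx² + dx + e; the 5 given values yield a linear system in the 5 coefficients.
Solving, the leading coefficient vanishes, and Q(x) = -x³ - 6x² - 2x - 5.
Then Q(-4) = -29.

-29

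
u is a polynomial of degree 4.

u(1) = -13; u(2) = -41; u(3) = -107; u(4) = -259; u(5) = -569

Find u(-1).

Write u(t) = at^4 + bt³ + ct² + dt + e; the 5 given values yield a linear system in the 5 coefficients.
Solving, u(t) = -t^4 + 2t³ - 6t² - 9t + 1.
Then u(-1) = 1.

1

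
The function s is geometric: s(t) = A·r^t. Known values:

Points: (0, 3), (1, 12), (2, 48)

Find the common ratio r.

Consecutive ratio: 12/3 = 4, and 48/12 = 4, so r = 4.
Then A·4^0 = 3 gives A = 3, and s(t) = 3·4^t.

4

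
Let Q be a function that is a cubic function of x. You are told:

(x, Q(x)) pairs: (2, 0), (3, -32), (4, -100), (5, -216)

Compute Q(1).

Write Q(x) = ax³ + bx² + cx + d; the 4 given values yield a linear system in the 4 coefficients.
Solving, Q(x) = -2x³ + 6x + 4.
Then Q(1) = 8.

8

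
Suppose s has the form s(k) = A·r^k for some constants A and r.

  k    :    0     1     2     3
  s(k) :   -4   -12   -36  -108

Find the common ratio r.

Consecutive ratio: -12/(-4) = 3, and -36/(-12) = 3, so r = 3.
Then A·3^0 = -4 gives A = -4, and s(k) = -4·3^k.

3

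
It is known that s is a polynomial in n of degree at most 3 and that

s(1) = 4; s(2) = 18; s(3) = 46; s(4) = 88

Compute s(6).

First differences: 14, 28, 42. Second differences: 14, 14.
Level-2 differences are constant, so s has degree 2.
Fitting a degree-2 polynomial gives s(n) = 7n² - 7n + 4.
Then s(6) = 214.

214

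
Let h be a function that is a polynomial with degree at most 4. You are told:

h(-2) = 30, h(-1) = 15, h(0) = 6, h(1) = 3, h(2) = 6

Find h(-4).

Write h(t) = at^4 + bt³ + ct² + dt + e; the 5 given values yield a linear system in the 5 coefficients.
Solving, the top 2 coefficients vanish, and h(t) = 3t² - 6t + 6.
Then h(-4) = 78.

78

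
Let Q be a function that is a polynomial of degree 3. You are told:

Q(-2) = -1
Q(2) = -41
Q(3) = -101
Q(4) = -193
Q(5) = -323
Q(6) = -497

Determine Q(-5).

Write Q(x) = ax³ + bx² + cx + d; the 6 given values yield a linear system in the 4 coefficients.
Solving, Q(x) = -x³ - 7x² - 6x + 7.
Then Q(-5) = -13.

-13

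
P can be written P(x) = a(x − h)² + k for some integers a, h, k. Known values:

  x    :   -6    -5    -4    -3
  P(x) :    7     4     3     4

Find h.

First differences -3, -1, 1; second difference 2 = 2a, so a = 1.
Expanding, the x-coefficient is −2ah = -2h; matching it to the data gives h = -4, and then k = 3.
So P(x) = 1(x + 4)² + 3.
Hence h = -4.

-4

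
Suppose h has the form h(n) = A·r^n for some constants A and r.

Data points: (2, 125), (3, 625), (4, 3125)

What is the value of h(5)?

15625

Consecutive ratio: 625/125 = 5, and 3125/625 = 5, so r = 5.
Then A·5^2 = 125 gives A = 5, and h(n) = 5·5^n.
h(5) = 5·5^5 = 15625.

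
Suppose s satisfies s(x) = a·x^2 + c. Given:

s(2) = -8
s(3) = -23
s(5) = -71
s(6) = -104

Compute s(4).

From s(2) = -8 and s(3) = -23: 4a + c = -8 and 9a + c = -23.
Subtracting: 5a = -15, so a = -3; then c = -8 − (-3)·4 = 4.
So s(x) = -3x² + 4, and s(4) = -44.

-44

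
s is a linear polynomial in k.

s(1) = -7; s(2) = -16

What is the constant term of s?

2

Write s(k) = ak + b; the 2 given values yield a linear system in the 2 coefficients.
Solving, s(k) = -9k + 2.
The constant term is s(0) = 2.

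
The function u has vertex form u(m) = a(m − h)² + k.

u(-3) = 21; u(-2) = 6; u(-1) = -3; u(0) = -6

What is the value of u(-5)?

First differences -15, -9, -3; second difference 6 = 2a, so a = 3.
Expanding, the m-coefficient is −2ah = -6h; matching it to the data gives h = 0, and then k = -6.
So u(m) = 3(m + 0)² − 6.
u(-5) = 3·(-5)² − 6 = 69.

69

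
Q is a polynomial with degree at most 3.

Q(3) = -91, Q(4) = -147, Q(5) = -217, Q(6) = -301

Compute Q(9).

-637

First differences: -56, -70, -84. Second differences: -14, -14.
Level-2 differences are constant, so Q has degree 2.
Fitting a degree-2 polynomial gives Q(t) = -7t² - 7t - 7.
Then Q(9) = -637.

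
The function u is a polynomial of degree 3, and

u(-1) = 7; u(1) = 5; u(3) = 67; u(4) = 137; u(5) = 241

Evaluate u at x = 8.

Write u(x) = ax³ + bx² + cx + d; the 5 given values yield a linear system in the 4 coefficients.
Solving, u(x) = x³ + 5x² - 2x + 1.
Then u(8) = 817.

817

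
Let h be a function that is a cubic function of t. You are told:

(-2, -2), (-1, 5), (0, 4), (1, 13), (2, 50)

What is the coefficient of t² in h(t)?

Write h(t) = at³ + bt² + ct + d; the 5 given values yield a linear system in the 4 coefficients.
Solving, h(t) = 3t³ + 5t² + t + 4.
The coefficient of t² is 5.

5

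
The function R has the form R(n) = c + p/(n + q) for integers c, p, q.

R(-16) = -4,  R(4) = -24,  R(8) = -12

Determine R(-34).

(R(n) − c)(n + q) = p for each data point; the three points give a linear system in c and q, then p follows.
Solving: c = -6, q = -2, p = -36, so R(n) = -6 − 36/(n − 2).
Then R(-34) = -6 − 36/(-36) = -5.

-5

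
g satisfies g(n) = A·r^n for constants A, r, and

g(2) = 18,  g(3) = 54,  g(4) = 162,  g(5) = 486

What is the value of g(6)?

Consecutive ratio: 54/18 = 3, and 162/54 = 3, so r = 3.
Then A·3^2 = 18 gives A = 2, and g(n) = 2·3^n.
g(6) = 2·3^6 = 1458.

1458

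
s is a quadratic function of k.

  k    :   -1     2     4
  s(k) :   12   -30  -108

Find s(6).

-226

Write s(k) = ak² + bk + c; the 3 given values yield a linear system in the 3 coefficients.
Solving, s(k) = -5k² - 9k + 8.
Then s(6) = -226.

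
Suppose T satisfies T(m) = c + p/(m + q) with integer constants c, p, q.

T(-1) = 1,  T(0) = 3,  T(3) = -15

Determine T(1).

9

(T(m) − c)(m + q) = p for each data point; the three points give a linear system in c and q, then p follows.
Solving: c = -3, q = -2, p = -12, so T(m) = -3 − 12/(m − 2).
Then T(1) = -3 − 12/(-1) = 9.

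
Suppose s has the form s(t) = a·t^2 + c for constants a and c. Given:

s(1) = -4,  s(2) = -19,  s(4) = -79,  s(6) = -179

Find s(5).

-124

From s(1) = -4 and s(2) = -19: 1a + c = -4 and 4a + c = -19.
Subtracting: 3a = -15, so a = -5; then c = -4 − (-5)·1 = 1.
So s(t) = -5t² + 1, and s(5) = -124.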